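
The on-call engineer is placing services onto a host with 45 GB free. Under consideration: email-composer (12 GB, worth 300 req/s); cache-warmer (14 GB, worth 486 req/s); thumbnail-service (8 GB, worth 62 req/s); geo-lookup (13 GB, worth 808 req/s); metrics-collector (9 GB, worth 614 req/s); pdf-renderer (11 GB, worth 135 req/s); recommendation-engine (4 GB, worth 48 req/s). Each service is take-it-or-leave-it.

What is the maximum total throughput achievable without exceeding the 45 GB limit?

1970

Greedy by ratio would take cache-warmer + geo-lookup + metrics-collector + recommendation-engine: 40 GB used, total 1956.
The 4 GB tied up in recommendation-engine is better spent on thumbnail-service — total rises to 1970 (44 GB).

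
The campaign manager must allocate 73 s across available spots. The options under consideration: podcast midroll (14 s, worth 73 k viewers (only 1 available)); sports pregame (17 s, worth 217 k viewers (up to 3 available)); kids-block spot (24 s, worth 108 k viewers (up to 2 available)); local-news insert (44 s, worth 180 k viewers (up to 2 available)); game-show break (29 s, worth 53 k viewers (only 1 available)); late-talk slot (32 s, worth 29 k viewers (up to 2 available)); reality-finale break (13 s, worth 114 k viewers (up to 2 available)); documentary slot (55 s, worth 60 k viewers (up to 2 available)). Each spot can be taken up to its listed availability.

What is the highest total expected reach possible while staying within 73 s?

Taking 3×sports pregame + reality-finale break: 64 s used, 765 in expected reach.
That's the maximum — no swap from here does better than 765.

765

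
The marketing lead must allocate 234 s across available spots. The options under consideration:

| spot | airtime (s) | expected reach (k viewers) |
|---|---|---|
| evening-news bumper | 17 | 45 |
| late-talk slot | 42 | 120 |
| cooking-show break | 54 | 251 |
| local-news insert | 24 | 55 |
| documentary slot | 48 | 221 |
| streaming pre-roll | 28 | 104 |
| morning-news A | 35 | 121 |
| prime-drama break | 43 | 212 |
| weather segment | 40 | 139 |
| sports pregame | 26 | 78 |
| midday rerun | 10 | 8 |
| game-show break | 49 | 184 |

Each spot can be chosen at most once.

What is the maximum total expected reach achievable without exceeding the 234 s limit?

1007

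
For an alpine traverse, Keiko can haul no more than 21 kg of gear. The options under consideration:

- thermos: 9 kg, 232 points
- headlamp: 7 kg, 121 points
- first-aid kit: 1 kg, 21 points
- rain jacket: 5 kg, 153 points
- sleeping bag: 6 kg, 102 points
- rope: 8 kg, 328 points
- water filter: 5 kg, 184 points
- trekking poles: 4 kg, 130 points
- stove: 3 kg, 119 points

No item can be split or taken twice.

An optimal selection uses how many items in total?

Optimal total is 784.
For example rain jacket + rope + water filter + stove achieves it, using 21 kg.
Any selection reaching 784 contains exactly 4 items.

4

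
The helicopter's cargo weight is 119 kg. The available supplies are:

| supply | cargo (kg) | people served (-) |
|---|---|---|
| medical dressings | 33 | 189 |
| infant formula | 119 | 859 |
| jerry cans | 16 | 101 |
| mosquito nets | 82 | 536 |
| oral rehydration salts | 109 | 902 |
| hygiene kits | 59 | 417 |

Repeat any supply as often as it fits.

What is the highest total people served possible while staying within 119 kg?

902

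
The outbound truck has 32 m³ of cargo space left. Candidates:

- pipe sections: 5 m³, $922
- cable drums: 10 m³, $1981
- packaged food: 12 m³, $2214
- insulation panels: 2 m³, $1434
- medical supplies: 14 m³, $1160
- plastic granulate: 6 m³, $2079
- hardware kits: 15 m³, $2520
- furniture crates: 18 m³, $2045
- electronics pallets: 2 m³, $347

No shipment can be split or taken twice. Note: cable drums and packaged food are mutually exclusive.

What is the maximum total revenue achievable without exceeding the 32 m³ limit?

7302

Density check — insulation panels 717.00, plastic granulate 346.50, cable drums 198.10, packaged food 184.50 are the best per m³.
Best packing: pipe sections + insulation panels + plastic granulate + hardware kits + electronics pallets — 30 m³, 7302 total.
Next best is pipe sections + packaged food + insulation panels + plastic granulate + electronics pallets at 6996 (27 m³) — short by 306.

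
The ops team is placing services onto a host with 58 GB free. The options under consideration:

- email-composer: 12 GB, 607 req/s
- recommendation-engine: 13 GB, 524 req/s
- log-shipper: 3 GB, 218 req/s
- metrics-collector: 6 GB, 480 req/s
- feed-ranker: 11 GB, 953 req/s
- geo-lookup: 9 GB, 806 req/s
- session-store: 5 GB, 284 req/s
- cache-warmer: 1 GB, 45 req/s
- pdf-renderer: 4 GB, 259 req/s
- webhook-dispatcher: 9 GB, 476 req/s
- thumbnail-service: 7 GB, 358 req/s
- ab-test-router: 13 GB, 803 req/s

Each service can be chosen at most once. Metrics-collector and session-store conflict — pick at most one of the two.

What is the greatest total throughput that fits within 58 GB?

Email-composer + log-shipper + metrics-collector + feed-ranker + geo-lookup + pdf-renderer + ab-test-router uses 58 of the 58 GB and totals 4126.

4126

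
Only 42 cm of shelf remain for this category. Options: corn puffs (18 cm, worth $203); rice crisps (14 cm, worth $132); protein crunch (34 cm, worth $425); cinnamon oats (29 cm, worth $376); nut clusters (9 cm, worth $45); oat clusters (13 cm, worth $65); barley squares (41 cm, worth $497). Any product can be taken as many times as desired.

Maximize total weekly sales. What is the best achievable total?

497

A density-first pass picks cinnamon oats + nut clusters — 421 at 38 cm.
Dropping cinnamon oats and nut clusters frees 38 cm; slotting in barley squares (41 cm) lifts the total to 497 at 41 cm.
Nothing else within 42 cm beats 497.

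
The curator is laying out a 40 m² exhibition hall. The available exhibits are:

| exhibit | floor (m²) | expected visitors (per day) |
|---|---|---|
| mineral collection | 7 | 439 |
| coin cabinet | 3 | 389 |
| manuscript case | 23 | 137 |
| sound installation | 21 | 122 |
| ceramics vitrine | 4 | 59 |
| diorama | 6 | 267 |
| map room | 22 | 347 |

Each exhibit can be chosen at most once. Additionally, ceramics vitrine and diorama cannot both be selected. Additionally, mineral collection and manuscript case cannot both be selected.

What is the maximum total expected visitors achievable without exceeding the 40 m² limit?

1442

By expected visitors per m²: coin cabinet 129.67, mineral collection 62.71, diorama 44.50 lead.
Mineral collection + coin cabinet + diorama + map room uses 38 of the 40 m² and totals 1442.
The closest alternative, mineral collection + coin cabinet + ceramics vitrine + map room, reaches only 1234.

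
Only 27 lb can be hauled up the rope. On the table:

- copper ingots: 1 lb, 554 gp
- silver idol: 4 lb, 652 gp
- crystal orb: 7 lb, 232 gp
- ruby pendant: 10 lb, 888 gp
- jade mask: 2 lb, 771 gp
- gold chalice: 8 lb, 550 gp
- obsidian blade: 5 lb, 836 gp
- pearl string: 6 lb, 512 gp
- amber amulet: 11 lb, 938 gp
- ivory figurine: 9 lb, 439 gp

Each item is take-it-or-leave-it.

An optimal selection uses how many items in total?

6

The maximum value within 27 lb is 3875.
For example copper ingots + silver idol + jade mask + gold chalice + obsidian blade + pearl string achieves it, using 26 lb.
Every optimal selection uses 6 items.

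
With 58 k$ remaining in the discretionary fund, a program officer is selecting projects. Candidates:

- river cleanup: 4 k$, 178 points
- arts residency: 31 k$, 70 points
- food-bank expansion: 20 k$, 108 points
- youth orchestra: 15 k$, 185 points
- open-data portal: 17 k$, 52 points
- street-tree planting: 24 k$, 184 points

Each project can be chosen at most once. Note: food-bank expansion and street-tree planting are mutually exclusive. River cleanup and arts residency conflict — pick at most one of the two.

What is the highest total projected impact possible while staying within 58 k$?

Best packing: river cleanup + youth orchestra + street-tree planting — 43 k$, 547 total.
Nothing else feasible within 58 k$ beats 547.

547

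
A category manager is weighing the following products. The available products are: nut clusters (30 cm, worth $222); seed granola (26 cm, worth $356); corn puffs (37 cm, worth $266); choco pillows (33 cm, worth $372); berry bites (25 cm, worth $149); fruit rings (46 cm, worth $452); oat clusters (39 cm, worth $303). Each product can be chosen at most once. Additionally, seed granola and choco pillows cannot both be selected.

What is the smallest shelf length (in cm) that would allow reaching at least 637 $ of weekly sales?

Look for the lowest-shelf combination reaching 637.
seed granola + oat clusters reaches 659 using 65 cm.
Any bundle with less than 65 cm falls short of 637.

65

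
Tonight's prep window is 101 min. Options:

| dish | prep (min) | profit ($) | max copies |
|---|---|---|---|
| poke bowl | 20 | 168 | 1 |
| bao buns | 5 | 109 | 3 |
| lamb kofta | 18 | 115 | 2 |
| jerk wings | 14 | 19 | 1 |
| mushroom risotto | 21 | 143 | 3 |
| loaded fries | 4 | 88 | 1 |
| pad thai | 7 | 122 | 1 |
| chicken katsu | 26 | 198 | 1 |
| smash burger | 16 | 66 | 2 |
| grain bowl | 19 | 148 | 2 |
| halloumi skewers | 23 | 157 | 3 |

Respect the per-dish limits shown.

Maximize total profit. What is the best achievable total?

1083

A density-first pass picks poke bowl + 3×bao buns + loaded fries + pad thai + smash burger + 2×grain bowl — 1067 at 100 min.
The 35 min tied up in smash burger and grain bowl is better spent on 2×lamb kofta — total rises to 1083 (101 min).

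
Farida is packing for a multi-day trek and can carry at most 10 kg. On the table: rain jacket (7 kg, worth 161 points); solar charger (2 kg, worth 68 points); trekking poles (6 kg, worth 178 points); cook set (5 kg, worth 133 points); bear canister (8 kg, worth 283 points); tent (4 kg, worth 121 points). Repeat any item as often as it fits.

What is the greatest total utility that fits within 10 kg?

Best packing: solar charger + bear canister — 10 kg, 351 total.

351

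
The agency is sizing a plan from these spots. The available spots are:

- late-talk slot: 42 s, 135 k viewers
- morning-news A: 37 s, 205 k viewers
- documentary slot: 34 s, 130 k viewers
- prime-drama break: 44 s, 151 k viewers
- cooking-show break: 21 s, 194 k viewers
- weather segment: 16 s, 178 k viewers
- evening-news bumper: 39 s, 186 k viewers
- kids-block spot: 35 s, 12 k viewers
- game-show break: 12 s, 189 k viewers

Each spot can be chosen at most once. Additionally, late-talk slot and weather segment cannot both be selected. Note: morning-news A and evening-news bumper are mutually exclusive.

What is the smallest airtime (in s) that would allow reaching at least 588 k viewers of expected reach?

Need the lightest bundle worth ≥ 588.
morning-news A + cooking-show break + game-show break reaches 588 using 70 s.
Any bundle with less than 70 s falls short of 588.

70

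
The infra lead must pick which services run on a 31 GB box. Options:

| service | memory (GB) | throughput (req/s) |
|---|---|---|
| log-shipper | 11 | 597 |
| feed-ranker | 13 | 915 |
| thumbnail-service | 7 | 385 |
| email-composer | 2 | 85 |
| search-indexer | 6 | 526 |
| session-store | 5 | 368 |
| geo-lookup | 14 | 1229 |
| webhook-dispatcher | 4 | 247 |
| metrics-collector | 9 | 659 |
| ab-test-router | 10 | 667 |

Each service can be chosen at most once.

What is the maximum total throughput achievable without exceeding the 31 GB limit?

Taking the top-ratio services first gives email-composer + search-indexer + session-store + geo-lookup + webhook-dispatcher for 2455 (31 GB).
The 9 GB tied up in session-store and webhook-dispatcher is better spent on metrics-collector — total rises to 2499 (31 GB).
The closest alternative, email-composer + search-indexer + session-store + geo-lookup + webhook-dispatcher, reaches only 2455.

2499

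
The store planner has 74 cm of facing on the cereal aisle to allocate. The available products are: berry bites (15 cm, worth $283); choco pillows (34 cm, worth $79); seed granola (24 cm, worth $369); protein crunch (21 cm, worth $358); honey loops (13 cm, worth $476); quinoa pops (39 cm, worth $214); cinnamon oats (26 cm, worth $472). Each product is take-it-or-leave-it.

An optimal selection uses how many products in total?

4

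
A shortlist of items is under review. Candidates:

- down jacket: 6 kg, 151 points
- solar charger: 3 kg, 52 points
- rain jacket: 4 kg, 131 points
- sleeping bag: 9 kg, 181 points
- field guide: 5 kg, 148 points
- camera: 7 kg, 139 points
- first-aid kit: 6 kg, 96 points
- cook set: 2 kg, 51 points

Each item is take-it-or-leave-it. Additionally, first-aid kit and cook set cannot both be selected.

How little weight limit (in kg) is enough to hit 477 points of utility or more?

17

Minimise kg subject to total utility ≥ 477.
Taking down jacket + rain jacket + field guide + cook set gives 481 (≥ 477) for 17 kg.
No combination under 17 kg hits 477.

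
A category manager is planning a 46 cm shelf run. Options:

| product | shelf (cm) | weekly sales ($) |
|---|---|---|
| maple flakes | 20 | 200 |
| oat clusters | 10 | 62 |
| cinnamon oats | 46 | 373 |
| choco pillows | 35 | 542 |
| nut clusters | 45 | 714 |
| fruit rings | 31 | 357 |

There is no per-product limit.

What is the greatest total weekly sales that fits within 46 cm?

714

Density check — nut clusters 15.87, choco pillows 15.49, fruit rings 11.52 are the best per cm.
Nut clusters uses 45 of the 46 cm and totals 714.
Every other selection either busts 46 cm or fails to beat 714.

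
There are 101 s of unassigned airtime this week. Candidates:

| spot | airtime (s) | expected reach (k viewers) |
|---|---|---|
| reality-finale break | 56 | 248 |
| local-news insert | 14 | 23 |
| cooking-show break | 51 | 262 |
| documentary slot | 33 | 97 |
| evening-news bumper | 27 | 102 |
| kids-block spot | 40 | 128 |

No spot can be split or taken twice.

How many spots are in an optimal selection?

Optimal total is 390.
One optimal bundle: cooking-show break + kids-block spot (91 s).
Every optimal selection uses 2 spots.

2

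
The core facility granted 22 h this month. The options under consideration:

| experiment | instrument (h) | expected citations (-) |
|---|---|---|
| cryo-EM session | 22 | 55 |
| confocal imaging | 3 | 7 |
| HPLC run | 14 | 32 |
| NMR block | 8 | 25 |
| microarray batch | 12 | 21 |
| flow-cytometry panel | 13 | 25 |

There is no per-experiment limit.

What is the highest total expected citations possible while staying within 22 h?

64

2×confocal imaging + 2×NMR block uses 22 of the 22 h and totals 64.
No other feasible combination exceeds 64.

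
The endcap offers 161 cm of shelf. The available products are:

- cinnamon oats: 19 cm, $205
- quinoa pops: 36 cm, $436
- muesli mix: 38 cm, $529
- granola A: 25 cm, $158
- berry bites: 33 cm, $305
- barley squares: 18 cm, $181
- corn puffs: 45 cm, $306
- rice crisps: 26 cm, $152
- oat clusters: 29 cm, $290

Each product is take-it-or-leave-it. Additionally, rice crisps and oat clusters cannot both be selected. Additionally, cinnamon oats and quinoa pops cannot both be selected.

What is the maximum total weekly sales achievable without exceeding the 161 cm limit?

1741

By weekly sales per cm: muesli mix 13.92, quinoa pops 12.11, cinnamon oats 10.79, barley squares 10.06 lead.
Taking quinoa pops + muesli mix + berry bites + barley squares + oat clusters: 154 cm used, 1741 in weekly sales.
Next best is quinoa pops + muesli mix + granola A + berry bites + oat clusters at 1718 (161 cm) — short by 23.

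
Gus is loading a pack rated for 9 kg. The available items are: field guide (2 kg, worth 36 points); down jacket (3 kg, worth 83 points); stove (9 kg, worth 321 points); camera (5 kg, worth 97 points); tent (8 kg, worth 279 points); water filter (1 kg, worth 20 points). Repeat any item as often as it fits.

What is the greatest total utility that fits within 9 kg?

Best packing: stove — 9 kg, 321 total.
No other feasible combination exceeds 321.

321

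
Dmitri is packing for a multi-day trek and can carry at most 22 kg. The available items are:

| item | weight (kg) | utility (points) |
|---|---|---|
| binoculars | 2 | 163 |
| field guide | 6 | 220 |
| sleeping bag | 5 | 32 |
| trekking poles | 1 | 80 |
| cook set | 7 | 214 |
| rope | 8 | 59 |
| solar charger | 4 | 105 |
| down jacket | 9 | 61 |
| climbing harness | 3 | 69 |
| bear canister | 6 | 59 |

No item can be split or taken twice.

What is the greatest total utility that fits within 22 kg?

By utility per kg: binoculars 81.50, trekking poles 80.00, field guide 36.67, cook set 30.57 lead.
Binoculars + field guide + trekking poles + cook set + solar charger uses 20 of the 22 kg and totals 782.
Runner-up binoculars + field guide + cook set + solar charger + climbing harness tops out at 771.

782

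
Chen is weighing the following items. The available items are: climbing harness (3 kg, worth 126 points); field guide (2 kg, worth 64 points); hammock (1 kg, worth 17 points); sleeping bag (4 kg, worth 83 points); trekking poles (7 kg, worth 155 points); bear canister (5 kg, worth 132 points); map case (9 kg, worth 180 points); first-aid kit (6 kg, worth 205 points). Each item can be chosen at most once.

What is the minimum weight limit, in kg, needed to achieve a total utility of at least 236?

Need the lightest bundle worth ≥ 236.
climbing harness + bear canister: 258 utility at 8 kg.
Below 8 kg the best achievable stays under 236.

8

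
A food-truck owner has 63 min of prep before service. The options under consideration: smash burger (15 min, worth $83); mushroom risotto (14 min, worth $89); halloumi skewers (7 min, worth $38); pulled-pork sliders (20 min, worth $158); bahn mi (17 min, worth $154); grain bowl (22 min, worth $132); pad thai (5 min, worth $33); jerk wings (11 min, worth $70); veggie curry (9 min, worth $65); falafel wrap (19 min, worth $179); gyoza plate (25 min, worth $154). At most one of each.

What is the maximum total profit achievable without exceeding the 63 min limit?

Ranking by ratio (profit/min): falafel wrap 9.42, bahn mi 9.06, pulled-pork sliders 7.90.
Filling by ratio: pulled-pork sliders + bahn mi + pad thai + falafel wrap for 524, with 2 min left unused.
The 5 min tied up in pad thai is better spent on halloumi skewers — total rises to 529 (63 min).
An exhaustive check of the 2048 subsets confirms 529.

529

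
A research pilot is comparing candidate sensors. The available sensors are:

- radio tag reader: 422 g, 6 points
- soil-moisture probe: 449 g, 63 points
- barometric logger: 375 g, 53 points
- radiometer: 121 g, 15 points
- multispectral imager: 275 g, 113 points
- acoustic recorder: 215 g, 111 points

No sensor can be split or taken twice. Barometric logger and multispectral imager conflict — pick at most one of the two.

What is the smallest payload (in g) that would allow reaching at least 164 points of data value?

490

Minimise g subject to total data value ≥ 164.
multispectral imager + acoustic recorder: 224 data value at 490 g.
Below 490 g the best achievable stays under 164.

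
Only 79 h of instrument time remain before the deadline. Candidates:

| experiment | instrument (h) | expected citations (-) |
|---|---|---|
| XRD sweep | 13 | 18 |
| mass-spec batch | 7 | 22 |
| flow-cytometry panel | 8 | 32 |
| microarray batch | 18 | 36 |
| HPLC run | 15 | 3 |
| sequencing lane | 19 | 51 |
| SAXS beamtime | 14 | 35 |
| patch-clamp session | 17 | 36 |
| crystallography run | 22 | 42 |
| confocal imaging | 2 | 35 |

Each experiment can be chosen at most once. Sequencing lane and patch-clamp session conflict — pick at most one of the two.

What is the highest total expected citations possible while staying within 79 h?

Taking mass-spec batch + flow-cytometry panel + microarray batch + sequencing lane + crystallography run + confocal imaging: 76 h used, 218 in expected citations.
Next best is mass-spec batch + flow-cytometry panel + sequencing lane + SAXS beamtime + crystallography run + confocal imaging at 217 (72 h) — short by 1.

218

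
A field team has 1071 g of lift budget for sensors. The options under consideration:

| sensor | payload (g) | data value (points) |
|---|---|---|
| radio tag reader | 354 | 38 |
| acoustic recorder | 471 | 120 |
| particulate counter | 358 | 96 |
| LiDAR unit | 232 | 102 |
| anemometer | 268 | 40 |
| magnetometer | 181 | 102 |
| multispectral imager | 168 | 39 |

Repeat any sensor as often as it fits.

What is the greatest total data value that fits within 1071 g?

By data value per g: magnetometer 0.56, LiDAR unit 0.44, particulate counter 0.27 lead.
Best packing: 3×LiDAR unit + 2×magnetometer — 1058 g, 510 total.
The spare 13 g is too small for any remaining sensor, and no exchange beats 510.

510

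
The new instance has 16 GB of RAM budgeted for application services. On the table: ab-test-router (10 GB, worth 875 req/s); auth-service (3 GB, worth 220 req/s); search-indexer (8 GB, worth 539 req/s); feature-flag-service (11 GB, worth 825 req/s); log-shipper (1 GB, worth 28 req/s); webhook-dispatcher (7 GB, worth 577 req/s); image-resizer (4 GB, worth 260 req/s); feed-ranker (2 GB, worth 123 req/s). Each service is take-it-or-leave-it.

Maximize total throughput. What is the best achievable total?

1258

Density check — ab-test-router 87.50, webhook-dispatcher 82.43, feature-flag-service 75.00, auth-service 73.33 are the best per GB.
Taking the top-ratio services first gives ab-test-router + auth-service + log-shipper + feed-ranker for 1246 (16 GB).
Replace auth-service and log-shipper with image-resizer: the trade gains 12 net, giving 1258 at 16 GB.
Runner-up ab-test-router + auth-service + log-shipper + feed-ranker tops out at 1246.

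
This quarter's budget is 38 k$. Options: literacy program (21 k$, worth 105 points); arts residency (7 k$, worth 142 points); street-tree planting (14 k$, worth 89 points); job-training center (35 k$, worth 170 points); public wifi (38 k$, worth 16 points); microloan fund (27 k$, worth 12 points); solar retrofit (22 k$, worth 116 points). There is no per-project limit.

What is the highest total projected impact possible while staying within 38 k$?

5×arts residency uses 35 of the 38 k$ and totals 710.

710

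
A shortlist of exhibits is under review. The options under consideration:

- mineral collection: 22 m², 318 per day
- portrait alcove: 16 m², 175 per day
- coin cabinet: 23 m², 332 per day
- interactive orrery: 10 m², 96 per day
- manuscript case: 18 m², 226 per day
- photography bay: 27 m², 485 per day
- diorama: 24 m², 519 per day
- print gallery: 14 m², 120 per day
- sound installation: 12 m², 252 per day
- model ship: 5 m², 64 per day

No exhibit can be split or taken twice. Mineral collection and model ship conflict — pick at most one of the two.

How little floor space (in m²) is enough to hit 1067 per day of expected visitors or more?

56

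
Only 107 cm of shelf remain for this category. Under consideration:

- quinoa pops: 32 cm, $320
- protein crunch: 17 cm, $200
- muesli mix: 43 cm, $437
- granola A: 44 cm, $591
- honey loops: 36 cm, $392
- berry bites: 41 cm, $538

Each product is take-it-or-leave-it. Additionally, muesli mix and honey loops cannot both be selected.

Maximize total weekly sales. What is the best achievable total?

1329

The ratio ordering already packs tightly: protein crunch + granola A + berry bites, 102 cm, 1329.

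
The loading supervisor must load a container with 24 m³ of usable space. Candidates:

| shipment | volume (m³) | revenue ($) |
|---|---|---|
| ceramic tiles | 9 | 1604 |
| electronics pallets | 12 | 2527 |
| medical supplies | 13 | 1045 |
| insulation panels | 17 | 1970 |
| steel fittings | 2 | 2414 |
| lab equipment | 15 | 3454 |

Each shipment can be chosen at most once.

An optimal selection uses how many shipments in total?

Best achievable revenue is 6545.
ceramic tiles + electronics pallets + steel fittings hits 6545 at 23 m³.
Any selection reaching 6545 contains exactly 3 shipments.

3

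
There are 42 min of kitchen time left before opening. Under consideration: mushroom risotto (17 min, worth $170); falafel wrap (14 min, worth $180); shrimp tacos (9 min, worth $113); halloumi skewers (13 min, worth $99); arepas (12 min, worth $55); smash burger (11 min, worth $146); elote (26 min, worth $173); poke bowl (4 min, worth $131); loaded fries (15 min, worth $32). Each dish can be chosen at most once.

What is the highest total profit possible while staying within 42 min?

570

The ratio ordering already packs tightly: falafel wrap + shrimp tacos + smash burger + poke bowl, 38 min, 570.
Nothing else within 42 min beats 570.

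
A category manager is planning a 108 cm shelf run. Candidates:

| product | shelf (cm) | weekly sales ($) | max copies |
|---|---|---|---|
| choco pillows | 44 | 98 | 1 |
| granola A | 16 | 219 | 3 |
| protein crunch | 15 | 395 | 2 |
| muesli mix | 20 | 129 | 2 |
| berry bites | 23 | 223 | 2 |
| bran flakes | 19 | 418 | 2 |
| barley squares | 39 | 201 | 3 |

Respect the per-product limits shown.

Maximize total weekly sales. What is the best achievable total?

2068

A density-first pass picks 2×granola A + 2×protein crunch + 2×bran flakes — 2064 at 100 cm.
The 16 cm tied up in granola A is better spent on berry bites — total rises to 2068 (107 cm).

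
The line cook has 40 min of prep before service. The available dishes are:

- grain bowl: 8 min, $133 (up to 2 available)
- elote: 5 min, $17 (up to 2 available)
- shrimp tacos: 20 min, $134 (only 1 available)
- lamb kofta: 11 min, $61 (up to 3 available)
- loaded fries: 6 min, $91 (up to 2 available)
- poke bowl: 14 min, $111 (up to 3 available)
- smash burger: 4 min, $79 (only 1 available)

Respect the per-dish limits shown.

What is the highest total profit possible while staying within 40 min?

547

Greedy by ratio would take 2×grain bowl + elote + 2×loaded fries + smash burger: 37 min used, total 544.
Dropping elote and loaded fries frees 11 min; slotting in poke bowl (14 min) lifts the total to 547 at 40 min.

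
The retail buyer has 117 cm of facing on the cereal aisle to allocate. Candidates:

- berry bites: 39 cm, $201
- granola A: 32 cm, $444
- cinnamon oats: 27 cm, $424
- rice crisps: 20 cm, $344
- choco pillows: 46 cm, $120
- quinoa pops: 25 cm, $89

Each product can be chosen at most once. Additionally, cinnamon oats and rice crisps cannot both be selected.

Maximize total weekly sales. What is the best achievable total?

Density check — rice crisps 17.20, cinnamon oats 15.70, granola A 13.88, berry bites 5.15 are the best per cm.
Berry bites + granola A + rice crisps + quinoa pops uses 116 of the 117 cm and totals 1078.

1078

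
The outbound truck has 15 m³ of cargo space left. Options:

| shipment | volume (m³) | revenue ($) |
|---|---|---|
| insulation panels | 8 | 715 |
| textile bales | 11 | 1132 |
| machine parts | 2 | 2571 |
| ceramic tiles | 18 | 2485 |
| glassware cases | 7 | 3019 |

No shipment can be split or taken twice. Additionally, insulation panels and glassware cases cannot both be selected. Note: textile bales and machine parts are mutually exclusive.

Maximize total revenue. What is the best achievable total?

5590

Ranking by ratio (revenue/m³): machine parts 1285.50, glassware cases 431.29, ceramic tiles 138.06.
Machine parts + glassware cases uses 9 of the 15 m³ and totals 5590.
Runner-up insulation panels + machine parts tops out at 3286.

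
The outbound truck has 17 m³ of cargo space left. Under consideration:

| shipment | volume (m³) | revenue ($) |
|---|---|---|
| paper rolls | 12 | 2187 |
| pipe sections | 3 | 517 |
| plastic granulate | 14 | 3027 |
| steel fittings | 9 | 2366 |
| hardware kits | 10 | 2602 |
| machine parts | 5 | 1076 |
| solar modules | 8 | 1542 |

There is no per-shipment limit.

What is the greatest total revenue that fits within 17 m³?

3959

Density check — steel fittings 262.89, hardware kits 260.20, plastic granulate 216.21, machine parts 215.20 are the best per m³.
Pipe sections + steel fittings + machine parts uses 17 of the 17 m³ and totals 3959.
No other feasible combination exceeds 3959.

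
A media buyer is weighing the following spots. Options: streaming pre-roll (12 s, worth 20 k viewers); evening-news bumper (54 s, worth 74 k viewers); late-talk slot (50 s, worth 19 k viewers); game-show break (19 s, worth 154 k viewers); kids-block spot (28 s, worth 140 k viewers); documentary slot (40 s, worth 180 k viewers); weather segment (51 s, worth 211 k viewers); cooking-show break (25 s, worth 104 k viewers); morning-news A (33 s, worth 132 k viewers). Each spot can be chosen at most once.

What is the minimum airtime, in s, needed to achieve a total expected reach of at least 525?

Need the lightest bundle worth ≥ 525.
game-show break + kids-block spot + cooking-show break + morning-news A: 530 expected reach at 105 s.
No combination under 105 s hits 525.

105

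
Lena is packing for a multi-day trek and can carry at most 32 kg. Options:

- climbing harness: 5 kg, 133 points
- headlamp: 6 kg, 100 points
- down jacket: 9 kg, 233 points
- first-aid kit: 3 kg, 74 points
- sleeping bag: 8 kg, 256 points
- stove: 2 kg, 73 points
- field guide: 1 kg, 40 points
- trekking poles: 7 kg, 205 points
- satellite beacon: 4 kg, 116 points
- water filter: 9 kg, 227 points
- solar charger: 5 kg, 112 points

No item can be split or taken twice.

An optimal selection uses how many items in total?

6

Optimal total is 940.
For example climbing harness + down jacket + sleeping bag + stove + field guide + trekking poles achieves it, using 32 kg.
Any selection reaching 940 contains exactly 6 items.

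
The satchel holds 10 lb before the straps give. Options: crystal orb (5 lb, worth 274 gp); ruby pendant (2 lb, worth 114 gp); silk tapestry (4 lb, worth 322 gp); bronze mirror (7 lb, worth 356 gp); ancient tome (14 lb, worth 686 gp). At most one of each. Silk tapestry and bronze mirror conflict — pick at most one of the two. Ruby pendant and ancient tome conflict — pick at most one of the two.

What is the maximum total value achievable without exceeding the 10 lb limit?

596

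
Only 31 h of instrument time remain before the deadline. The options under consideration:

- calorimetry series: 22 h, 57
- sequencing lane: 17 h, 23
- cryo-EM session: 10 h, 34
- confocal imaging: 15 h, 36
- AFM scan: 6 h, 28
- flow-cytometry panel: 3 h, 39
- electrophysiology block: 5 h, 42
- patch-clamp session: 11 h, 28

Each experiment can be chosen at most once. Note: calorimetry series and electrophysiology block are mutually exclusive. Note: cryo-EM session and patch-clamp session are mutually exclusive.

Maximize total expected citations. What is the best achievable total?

145

Taking the top-ratio experiments first gives cryo-EM session + AFM scan + flow-cytometry panel + electrophysiology block for 143 (24 h).
Dropping cryo-EM session frees 10 h; slotting in confocal imaging (15 h) lifts the total to 145 at 29 h.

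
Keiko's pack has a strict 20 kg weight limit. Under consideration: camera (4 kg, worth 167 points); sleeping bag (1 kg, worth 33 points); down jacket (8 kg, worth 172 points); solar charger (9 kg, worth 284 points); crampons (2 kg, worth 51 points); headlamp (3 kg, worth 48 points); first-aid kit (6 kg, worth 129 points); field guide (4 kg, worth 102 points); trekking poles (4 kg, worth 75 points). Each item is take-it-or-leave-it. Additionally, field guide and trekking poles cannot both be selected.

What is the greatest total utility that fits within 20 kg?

637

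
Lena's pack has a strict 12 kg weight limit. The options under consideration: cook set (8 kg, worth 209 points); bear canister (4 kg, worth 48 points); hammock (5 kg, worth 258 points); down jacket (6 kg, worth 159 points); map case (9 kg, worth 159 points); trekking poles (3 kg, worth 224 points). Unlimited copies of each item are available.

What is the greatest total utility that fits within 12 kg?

The ratio ordering already packs tightly: 4×trekking poles, 12 kg, 896.

896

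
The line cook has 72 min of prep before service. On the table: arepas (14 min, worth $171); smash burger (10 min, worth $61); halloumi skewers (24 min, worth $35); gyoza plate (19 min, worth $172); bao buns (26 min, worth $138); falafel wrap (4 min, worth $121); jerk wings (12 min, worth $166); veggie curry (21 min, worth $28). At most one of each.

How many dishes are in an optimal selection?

5

Optimal total is 691.
For example arepas + smash burger + gyoza plate + falafel wrap + jerk wings achieves it, using 59 min.
All optima have 5 dishes.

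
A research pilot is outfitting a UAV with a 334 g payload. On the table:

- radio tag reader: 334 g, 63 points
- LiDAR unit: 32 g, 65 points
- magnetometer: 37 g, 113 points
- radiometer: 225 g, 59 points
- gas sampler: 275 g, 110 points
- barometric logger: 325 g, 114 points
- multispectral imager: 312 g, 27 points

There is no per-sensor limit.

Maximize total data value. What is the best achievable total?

1017

Best packing: 9×magnetometer — 333 g, 1017 total.
That's the maximum — no swap from here does better than 1017.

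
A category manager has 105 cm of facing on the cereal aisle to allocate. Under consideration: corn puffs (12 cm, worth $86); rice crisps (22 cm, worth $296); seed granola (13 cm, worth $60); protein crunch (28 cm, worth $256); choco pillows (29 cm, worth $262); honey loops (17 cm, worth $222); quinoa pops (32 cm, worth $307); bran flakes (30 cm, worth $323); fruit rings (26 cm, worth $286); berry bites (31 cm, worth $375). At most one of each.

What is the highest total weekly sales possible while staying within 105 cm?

1216

Filling by ratio: rice crisps + honey loops + fruit rings + berry bites for 1179, with 9 cm left unused.
Replace fruit rings with bran flakes: the trade gains 37 net, giving 1216 at 100 cm.
Nothing else within 105 cm beats 1216.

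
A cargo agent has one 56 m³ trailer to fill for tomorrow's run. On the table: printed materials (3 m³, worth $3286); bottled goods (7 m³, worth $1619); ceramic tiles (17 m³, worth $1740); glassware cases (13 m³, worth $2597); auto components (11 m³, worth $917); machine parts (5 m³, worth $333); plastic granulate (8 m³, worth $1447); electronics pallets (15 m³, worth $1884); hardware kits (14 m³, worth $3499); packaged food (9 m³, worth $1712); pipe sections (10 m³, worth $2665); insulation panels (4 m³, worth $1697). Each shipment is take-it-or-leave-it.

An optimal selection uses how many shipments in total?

7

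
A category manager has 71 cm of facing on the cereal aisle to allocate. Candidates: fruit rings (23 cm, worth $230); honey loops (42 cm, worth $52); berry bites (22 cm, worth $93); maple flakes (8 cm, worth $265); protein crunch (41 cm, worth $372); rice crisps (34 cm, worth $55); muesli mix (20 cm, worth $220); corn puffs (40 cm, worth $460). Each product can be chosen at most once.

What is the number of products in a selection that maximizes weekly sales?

Best achievable weekly sales is 955.
For example fruit rings + maple flakes + corn puffs achieves it, using 71 cm.
Every optimal selection uses 3 products.

3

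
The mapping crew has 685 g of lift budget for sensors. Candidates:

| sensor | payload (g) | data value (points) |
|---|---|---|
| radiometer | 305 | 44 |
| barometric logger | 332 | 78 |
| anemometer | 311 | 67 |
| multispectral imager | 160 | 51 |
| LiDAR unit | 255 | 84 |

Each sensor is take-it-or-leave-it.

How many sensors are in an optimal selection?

2

Optimal total is 162.
barometric logger + LiDAR unit hits 162 at 587 g.
All optima have 2 sensors.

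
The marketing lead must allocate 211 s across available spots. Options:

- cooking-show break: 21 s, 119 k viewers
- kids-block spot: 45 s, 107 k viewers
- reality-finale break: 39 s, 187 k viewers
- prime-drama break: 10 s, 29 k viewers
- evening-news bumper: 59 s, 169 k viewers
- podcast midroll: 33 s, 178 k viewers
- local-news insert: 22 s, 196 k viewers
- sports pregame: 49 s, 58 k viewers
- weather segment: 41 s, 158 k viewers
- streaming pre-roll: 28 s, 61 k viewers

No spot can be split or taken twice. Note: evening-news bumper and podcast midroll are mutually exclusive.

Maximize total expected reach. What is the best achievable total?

Best packing: cooking-show break + kids-block spot + reality-finale break + prime-drama break + podcast midroll + local-news insert + weather segment — 211 s, 974 total.
The closest alternative, cooking-show break + kids-block spot + reality-finale break + podcast midroll + local-news insert + weather segment, reaches only 945.

974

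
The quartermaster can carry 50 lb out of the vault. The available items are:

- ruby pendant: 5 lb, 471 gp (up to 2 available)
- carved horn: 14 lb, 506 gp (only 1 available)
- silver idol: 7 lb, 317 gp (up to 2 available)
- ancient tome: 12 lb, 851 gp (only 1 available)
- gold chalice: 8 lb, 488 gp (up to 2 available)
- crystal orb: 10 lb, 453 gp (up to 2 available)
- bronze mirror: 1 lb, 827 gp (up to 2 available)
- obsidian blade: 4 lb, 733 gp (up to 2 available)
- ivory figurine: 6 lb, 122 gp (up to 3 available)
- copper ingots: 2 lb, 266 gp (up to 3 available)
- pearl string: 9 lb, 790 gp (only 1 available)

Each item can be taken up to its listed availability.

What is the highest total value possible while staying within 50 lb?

6518

By value per lb: bronze mirror 827.00, obsidian blade 183.25, copper ingots 133.00, ruby pendant 94.20 lead.
Greedy by ratio would take 2×ruby pendant + ancient tome + 2×bronze mirror + 2×obsidian blade + 3×copper ingots + pearl string: 47 lb used, total 6501.
Replace ruby pendant with gold chalice: the trade gains 17 net, giving 6518 at 50 lb.
That's the maximum — no swap from here does better than 6518.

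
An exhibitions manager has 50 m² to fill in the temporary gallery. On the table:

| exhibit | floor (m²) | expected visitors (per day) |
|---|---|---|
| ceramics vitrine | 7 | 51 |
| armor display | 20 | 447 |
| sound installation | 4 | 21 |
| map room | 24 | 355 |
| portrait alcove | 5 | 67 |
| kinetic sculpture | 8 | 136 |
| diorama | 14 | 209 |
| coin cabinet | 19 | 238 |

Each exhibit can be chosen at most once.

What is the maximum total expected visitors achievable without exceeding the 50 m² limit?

869

Filling by ratio: armor display + portrait alcove + kinetic sculpture + diorama for 859, with 3 m² left unused.
Dropping kinetic sculpture and diorama frees 22 m²; slotting in map room (24 m²) lifts the total to 869 at 49 m².
The closest alternative, armor display + portrait alcove + kinetic sculpture + diorama, reaches only 859.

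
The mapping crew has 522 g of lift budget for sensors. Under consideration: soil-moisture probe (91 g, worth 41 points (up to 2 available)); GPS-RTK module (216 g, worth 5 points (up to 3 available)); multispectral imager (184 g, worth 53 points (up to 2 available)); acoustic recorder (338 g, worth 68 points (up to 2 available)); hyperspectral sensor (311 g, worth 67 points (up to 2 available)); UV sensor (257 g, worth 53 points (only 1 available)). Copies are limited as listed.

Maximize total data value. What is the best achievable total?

150

Taking the top-ratio sensors first gives 2×soil-moisture probe + multispectral imager for 135 (366 g).
Replace multispectral imager with acoustic recorder: the trade gains 15 net, giving 150 at 520 g.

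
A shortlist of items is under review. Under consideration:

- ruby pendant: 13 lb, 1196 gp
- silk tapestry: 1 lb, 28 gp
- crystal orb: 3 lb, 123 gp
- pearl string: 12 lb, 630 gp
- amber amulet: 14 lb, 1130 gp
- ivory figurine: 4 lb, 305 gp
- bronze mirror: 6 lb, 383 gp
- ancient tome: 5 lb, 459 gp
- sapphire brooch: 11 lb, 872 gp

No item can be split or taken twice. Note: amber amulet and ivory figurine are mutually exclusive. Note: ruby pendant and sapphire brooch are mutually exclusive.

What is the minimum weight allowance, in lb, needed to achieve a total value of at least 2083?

Need the lightest bundle worth ≥ 2083.
Taking ruby pendant + crystal orb + ivory figurine + ancient tome gives 2083 (≥ 2083) for 25 lb.
Below 25 lb the best achievable stays under 2083.

25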